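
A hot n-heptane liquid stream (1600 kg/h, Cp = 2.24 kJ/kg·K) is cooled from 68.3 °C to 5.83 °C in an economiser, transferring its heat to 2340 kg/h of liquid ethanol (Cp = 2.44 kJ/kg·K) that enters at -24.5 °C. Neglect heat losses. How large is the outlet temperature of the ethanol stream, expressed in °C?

Heat released by hot stream: Q = 1600 × 2.24 × (68.3 − 5.83) = 223890 kJ/h
Energy balance on cold side (adiabatic exchanger): Q = ṁ_c·Cp_c·(T_c,out − T_c,in)
T_c,out = -24.5 + 223890/(2340 × 2.44) = 14.713 °C

T_c,out = 14.7 °C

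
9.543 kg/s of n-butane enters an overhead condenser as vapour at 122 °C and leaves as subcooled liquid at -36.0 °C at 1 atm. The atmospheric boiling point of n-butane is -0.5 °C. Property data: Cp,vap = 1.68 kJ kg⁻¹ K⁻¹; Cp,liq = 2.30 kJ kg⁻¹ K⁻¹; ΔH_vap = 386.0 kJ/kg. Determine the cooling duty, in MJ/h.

vapour 122→-0.5 °C: -205.8 kJ/kg
condensation at -0.5 °C: -386 kJ/kg
liquid -0.5→-36.0 °C: -81.65 kJ/kg
Δh = -205.8 + -386 + -81.65 = -673.45 kJ/kg
Q = ṁ·Δh = 9.543 kg/s × -673.45 kJ/kg = -6426.7 kJ/s
|Q| = 6426.7 kW = 23136 MJ/h

Q_c = 23100 MJ/h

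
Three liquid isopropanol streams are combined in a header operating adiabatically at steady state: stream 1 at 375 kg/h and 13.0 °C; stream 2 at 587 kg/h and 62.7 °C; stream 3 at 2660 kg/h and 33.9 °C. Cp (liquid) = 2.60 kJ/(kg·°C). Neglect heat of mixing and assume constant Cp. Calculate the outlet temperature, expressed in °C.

T_out = 36.4 °C

No heat crosses the boundary, so H_out = H_in.
T_out = Σ ṁᵢCp,ᵢTᵢ / Σ ṁᵢCp,ᵢ
      = 342820 / 9417.2 = 36.404 °C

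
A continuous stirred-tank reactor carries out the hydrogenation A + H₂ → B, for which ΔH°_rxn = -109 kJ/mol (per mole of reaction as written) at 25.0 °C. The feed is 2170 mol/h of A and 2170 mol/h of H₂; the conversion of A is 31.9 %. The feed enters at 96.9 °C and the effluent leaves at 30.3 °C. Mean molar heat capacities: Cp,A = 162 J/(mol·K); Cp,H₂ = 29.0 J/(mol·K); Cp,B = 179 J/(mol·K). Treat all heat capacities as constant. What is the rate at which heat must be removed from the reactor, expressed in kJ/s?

Extent of reaction ξ = 0.319 × 2170 = 692.23 mol/h
Reaction term: ξ·ΔH°_rxn = 692.23 × -109 = -75453 kJ/h
Sensible, feed 96.9→25 °C: -29800 kJ/h
Outlet flows (mol/h): A 1477.8, H₂ 1477.8, B 692.23
Sensible, products 25→30.3 °C: 2152.7 kJ/h
Q = ΔH = -103100 kJ/h = -28.639 kW
Heat removed = 28.639 kJ/s

Q_out = 28.6 kJ/s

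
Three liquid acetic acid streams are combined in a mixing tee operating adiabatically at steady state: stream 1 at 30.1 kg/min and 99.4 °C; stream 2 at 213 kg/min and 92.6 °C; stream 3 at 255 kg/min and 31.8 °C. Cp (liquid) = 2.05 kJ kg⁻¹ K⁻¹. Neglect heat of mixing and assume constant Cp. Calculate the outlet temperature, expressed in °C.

T_out = 61.9 °C

Adiabatic, steady state ⇒ Σ ṁᵢCp,ᵢ(T_out − Tᵢ) = 0
T_out = Σ ṁᵢCp,ᵢTᵢ / Σ ṁᵢCp,ᵢ
      = 63191 / 1021.1 = 61.885 °C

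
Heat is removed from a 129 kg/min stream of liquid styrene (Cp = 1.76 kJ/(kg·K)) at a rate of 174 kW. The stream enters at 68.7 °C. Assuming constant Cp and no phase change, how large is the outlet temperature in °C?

T_out = 22.7 °C

Q = 174 kW = 10440 kJ/min
ΔT = Q/(ṁ·Cp) = 10440/(129×1.76) = 45.983 K
T_out = 68.7 − 45.983 = 22.717 °C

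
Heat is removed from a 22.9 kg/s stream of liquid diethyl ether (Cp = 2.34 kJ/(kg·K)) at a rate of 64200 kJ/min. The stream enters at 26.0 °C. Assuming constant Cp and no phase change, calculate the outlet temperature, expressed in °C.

T_out = 6.03 °C

Q = 64200 kJ/min = 1070 kJ/s
ΔT = Q/(ṁ·Cp) = 1070/(22.9×2.34) = 19.968 K
T_out = 26.0 − 19.968 = 6.0321 °C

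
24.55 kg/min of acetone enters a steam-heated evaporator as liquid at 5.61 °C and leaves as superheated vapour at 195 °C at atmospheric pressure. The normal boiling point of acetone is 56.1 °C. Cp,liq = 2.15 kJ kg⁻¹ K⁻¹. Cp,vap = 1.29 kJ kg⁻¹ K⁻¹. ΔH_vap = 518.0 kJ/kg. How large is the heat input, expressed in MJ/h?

Q = 1190 MJ/h

liquid 5.61→56.1 °C: 108.55 kJ/kg
vaporisation at 56.1 °C: 518 kJ/kg
vapour 56.1→195 °C: 179.18 kJ/kg
Δh = 108.55 + 518 + 179.18 = 805.73 kJ/kg
Q = ṁ·Δh = 24.55 kg/min × 805.73 kJ/kg = 19781 kJ/min
|Q| = 329.68 kW = 1186.8 MJ/h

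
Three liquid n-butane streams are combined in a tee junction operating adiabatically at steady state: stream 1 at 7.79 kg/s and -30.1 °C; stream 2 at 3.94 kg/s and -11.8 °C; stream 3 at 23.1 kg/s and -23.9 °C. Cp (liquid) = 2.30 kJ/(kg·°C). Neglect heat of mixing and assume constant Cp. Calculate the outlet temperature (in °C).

No heat crosses the boundary, so H_out = H_in.
T_out = Σ ṁᵢCp,ᵢTᵢ / Σ ṁᵢCp,ᵢ
      = -1916 / 80.109 = -23.918 °C

T_out = -23.9 °C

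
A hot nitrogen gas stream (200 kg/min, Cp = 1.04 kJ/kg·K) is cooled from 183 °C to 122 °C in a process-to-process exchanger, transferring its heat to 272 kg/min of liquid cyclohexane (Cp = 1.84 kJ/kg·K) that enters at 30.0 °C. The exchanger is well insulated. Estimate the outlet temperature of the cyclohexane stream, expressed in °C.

T_c,out = 55.4 °C

Heat released by hot stream: Q = 200 × 1.04 × (183 − 122) = 12688 kJ/min
Energy balance on cold side (adiabatic exchanger): Q = ṁ_c·Cp_c·(T_c,out − T_c,in)
T_c,out = 30.0 + 12688/(272 × 1.84) = 55.352 °C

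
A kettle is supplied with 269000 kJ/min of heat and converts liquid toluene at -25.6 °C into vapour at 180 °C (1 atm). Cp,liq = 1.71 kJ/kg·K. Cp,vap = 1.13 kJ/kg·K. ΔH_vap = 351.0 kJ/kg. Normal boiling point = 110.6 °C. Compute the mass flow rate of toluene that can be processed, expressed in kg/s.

Δh = 1.71×(110.6−-25.6) + 351.0 + 1.13×(180−110.6) = 662.32 kJ/kg
Q = 269000 kJ/min = 4483.3 kJ/s = 4483.3 kJ/s
ṁ = Q/Δh = 4483.3 / 662.32 = 6.7691 kg/s

ṁ = 6.77 kg/s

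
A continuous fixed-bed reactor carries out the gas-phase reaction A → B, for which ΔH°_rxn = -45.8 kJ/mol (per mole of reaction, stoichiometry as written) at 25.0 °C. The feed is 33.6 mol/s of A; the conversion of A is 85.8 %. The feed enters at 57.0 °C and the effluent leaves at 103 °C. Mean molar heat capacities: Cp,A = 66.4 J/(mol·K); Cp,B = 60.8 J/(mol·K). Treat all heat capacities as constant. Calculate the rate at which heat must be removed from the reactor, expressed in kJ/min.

Extent of reaction ξ = 0.858 × 33.6 = 28.829 mol/s
Reaction term: ξ·ΔH°_rxn = 28.829 × -45.8 = -1320.4 kJ/s
Sensible, feed 57.0→25 °C: -71.393 kJ/s
Outlet flows (mol/s): A 4.7712, B 28.829
Sensible, products 25→103 °C: 161.43 kJ/s
Q = ΔH = -1230.3 kJ/s = -1230.3 kW
Heat removed = 73819 kJ/min

Q_out = 73800 kJ/min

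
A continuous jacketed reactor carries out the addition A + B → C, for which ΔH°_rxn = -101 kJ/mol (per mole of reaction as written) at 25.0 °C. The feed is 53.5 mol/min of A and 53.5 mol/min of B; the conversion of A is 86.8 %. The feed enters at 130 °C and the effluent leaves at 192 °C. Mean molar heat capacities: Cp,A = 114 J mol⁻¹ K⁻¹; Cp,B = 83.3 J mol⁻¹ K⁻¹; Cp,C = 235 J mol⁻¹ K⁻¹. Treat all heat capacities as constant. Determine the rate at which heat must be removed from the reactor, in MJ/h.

Extent of reaction ξ = 0.868 × 53.5 = 46.438 mol/min
Reaction term: ξ·ΔH°_rxn = 46.438 × -101 = -4690.2 kJ/min
Sensible, feed 130→25 °C: -1108.3 kJ/min
Outlet flows (mol/min): A 7.062, B 7.062, C 46.438
Sensible, products 25→192 °C: 2055.1 kJ/min
Q = ΔH = -3743.4 kJ/min = -62.39 kW
Heat removed = 224.61 MJ/h

Q_out = 225 MJ/h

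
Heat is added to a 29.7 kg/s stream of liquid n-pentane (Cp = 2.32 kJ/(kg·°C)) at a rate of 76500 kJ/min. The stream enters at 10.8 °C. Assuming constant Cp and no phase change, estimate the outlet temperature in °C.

Q = 76500 kJ/min = 1275 kJ/s
ΔT = Q/(ṁ·Cp) = 1275/(29.7×2.32) = 18.504 K
T_out = 10.8 + 18.504 = 29.304 °C

T_out = 29.3 °C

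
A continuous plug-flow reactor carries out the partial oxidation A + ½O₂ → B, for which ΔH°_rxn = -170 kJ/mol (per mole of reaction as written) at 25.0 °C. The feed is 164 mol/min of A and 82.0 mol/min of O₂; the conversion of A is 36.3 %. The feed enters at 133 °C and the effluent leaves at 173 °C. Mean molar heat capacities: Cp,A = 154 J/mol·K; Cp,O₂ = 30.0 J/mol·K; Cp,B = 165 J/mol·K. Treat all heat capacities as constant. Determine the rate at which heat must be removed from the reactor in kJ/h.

Q_out = 543000 kJ/h

Extent of reaction ξ = 0.363 × 164 = 59.532 mol/min
Reaction term: ξ·ΔH°_rxn = 59.532 × -170 = -10120 kJ/min
Sensible, feed 133→25 °C: -2993.3 kJ/min
Outlet flows (mol/min): A 104.47, O₂ 52.234, B 59.532
Sensible, products 25→173 °C: 4066.7 kJ/min
Q = ΔH = -9047 kJ/min = -150.78 kW
Heat removed = 542820 kJ/h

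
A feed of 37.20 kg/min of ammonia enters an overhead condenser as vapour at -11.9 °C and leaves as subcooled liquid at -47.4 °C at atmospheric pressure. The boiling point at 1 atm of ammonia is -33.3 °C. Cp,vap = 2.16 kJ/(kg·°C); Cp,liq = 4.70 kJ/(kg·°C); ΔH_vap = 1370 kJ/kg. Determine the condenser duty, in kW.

Q_c = 919 kW

vapour -11.9→-33.3 °C: -46.224 kJ/kg
condensation at -33.3 °C: -1370 kJ/kg
liquid -33.3→-47.4 °C: -66.27 kJ/kg
Δh = -46.224 + -1370 + -66.27 = -1482.5 kJ/kg
Q = ṁ·Δh = 37.20 kg/min × -1482.5 kJ/kg = -55149 kJ/min
|Q| = 919.15 kW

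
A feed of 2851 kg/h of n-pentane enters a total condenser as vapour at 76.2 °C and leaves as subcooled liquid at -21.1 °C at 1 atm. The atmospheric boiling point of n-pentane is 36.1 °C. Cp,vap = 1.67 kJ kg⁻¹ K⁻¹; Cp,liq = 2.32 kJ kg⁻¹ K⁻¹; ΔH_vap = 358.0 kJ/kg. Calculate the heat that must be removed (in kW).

vapour 76.2→36.1 °C: -66.967 kJ/kg
condensation at 36.1 °C: -358 kJ/kg
liquid 36.1→-21.1 °C: -132.7 kJ/kg
Δh = -66.967 + -358 + -132.7 = -557.67 kJ/kg
Q = ṁ·Δh = 2851 kg/h × -557.67 kJ/kg = -1.5899e+06 kJ/h
|Q| = 441.64 kW

Q_c = 442 kW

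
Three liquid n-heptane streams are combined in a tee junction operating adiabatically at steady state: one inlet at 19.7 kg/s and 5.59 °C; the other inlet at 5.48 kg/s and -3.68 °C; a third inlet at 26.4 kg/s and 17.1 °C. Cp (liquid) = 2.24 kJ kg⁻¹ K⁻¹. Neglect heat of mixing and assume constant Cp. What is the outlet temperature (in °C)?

Energy balance with Q = 0: Σ ṁᵢCp,ᵢ(T_out − Tᵢ) = 0
T_out = Σ ṁᵢCp,ᵢTᵢ / Σ ṁᵢCp,ᵢ
      = 1212.7 / 115.54 = 10.496 °C

T_out = 10.5 °C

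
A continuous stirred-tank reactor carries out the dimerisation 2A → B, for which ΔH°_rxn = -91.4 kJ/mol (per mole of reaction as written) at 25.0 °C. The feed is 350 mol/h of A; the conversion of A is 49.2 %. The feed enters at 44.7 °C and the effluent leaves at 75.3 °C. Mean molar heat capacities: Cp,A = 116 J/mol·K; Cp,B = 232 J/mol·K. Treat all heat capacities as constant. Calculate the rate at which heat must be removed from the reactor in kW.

Extent of reaction ξ = 0.492 × 350 / 2 = 86.1 mol/h
Reaction term: ξ·ΔH°_rxn = 86.1 × -91.4 = -7869.5 kJ/h
Sensible, feed 44.7→25 °C: -799.82 kJ/h
Outlet flows (mol/h): A 177.8, B 86.1
Sensible, products 25→75.3 °C: 2042.2 kJ/h
Q = ΔH = -6627.2 kJ/h = -1.8409 kW
Heat removed = 1.8409 kW

Q_out = 1.84 kW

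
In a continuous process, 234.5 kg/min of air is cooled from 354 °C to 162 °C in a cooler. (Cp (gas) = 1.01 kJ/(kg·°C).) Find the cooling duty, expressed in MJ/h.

Q_c = 2730 MJ/h

Q = ṁ·Cp·ΔT = 234.5 × 1.01 × (162 − 354) = -45474 kJ/min
Converting: 45474 / 60 s = 757.9 kW
Cooling duty = 2728.5 MJ/h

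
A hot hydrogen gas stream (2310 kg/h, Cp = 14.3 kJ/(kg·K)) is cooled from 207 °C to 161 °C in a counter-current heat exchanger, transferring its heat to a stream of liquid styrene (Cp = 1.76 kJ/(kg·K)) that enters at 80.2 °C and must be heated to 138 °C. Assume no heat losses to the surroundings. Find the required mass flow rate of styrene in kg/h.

Heat released by hot stream: Q = 2310 × 14.3 × (207 − 161) = 1.5195e+06 kJ/h
Energy balance on cold side (adiabatic exchanger): Q = ṁ_c·Cp_c·(T_c,out − T_c,in)
ṁ_c = 1.5195e+06 / [1.76 × (138 − 80.2)] = 14937 kg/h

ṁ_c = 14900 kg/h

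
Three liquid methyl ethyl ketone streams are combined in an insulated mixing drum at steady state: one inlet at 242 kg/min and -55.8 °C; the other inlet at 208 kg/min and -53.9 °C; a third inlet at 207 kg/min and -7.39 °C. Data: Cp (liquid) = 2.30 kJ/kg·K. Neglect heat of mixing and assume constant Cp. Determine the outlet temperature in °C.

No heat crosses the boundary, so H_out = H_in.
Σ ṁᵢCp,ᵢTᵢ = 242×2.30×-55.8 + 208×2.30×-53.9 + 207×2.30×-7.39 = -60362
Σ ṁᵢCp,ᵢ = 242×2.30 + 208×2.30 + 207×2.30 = 1511.1
T_out = -60362 / 1511.1 = -39.946 °C

T_out = -39.9 °C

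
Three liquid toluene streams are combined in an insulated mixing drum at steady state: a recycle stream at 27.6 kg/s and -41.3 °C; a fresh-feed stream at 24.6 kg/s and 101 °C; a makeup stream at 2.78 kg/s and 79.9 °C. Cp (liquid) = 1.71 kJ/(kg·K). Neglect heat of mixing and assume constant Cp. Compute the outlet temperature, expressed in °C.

T_out = 28.5 °C

No heat crosses the boundary, so H_out = H_in.
Σ ṁᵢCp,ᵢTᵢ = 27.6×1.71×-41.3 + 24.6×1.71×101 + 2.78×1.71×79.9 = 2679.3
Σ ṁᵢCp,ᵢ = 27.6×1.71 + 24.6×1.71 + 2.78×1.71 = 94.016
T_out = 2679.3 / 94.016 = 28.498 °C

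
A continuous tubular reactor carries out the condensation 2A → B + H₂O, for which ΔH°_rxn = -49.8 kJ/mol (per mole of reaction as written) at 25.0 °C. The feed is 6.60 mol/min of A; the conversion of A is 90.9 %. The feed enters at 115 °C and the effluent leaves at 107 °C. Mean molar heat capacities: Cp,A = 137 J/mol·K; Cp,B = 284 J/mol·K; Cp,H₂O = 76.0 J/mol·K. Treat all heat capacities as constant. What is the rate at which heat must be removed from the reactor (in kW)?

Q_out = 2.26 kW

Extent of reaction ξ = 0.909 × 6.60 / 2 = 2.9997 mol/min
Reaction term: ξ·ΔH°_rxn = 2.9997 × -49.8 = -149.39 kJ/min
Sensible, feed 115→25 °C: -81.378 kJ/min
Outlet flows (mol/min): A 0.6006, B 2.9997, H₂O 2.9997
Sensible, products 25→107 °C: 95.298 kJ/min
Q = ΔH = -135.46 kJ/min = -2.2577 kW
Heat removed = 2.2577 kW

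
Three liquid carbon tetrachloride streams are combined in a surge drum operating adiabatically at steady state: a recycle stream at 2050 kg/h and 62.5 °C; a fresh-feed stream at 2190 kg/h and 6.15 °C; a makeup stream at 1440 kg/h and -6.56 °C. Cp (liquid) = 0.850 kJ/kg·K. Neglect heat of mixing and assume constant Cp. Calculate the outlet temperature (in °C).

Energy balance with Q = 0: Σ ṁᵢCp,ᵢ(T_out − Tᵢ) = 0
T_out = Σ ṁᵢCp,ᵢTᵢ / Σ ṁᵢCp,ᵢ
      = 112330 / 4828 = 23.265 °C

T_out = 23.3 °C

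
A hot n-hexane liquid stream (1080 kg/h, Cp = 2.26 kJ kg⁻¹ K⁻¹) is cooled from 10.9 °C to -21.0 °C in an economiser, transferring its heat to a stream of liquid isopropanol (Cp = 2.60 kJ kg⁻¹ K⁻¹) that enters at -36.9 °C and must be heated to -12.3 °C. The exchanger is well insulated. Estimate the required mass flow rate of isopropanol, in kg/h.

ṁ_c = 1220 kg/h

Heat released by hot stream: Q = 1080 × 2.26 × (10.9 − -21.0) = 77862 kJ/h
Energy balance on cold side (adiabatic exchanger): Q = ṁ_c·Cp_c·(T_c,out − T_c,in)
ṁ_c = 77862 / [2.60 × (-12.3 − -36.9)] = 1217.3 kg/h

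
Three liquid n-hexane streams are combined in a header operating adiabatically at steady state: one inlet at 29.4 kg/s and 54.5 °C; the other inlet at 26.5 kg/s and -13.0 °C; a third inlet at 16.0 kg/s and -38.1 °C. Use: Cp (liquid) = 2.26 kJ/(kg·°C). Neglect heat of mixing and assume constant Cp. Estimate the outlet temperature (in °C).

T_out = 9.02 °C

Adiabatic, steady state ⇒ Σ ṁᵢCp,ᵢ(T_out − Tᵢ) = 0
Σ ṁᵢCp,ᵢTᵢ = 29.4×2.26×54.5 + 26.5×2.26×-13.0 + 16.0×2.26×-38.1 = 1464.9
Σ ṁᵢCp,ᵢ = 29.4×2.26 + 26.5×2.26 + 16.0×2.26 = 162.49
T_out = 1464.9 / 162.49 = 9.0153 °C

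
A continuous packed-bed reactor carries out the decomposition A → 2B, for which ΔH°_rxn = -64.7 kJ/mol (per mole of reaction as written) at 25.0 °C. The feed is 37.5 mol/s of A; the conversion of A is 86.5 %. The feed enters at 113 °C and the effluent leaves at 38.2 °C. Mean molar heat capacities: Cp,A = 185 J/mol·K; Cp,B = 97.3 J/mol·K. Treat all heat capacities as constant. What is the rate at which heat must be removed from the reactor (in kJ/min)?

Extent of reaction ξ = 0.865 × 37.5 = 32.438 mol/s
Reaction term: ξ·ΔH°_rxn = 32.438 × -64.7 = -2098.7 kJ/s
Sensible, feed 113→25 °C: -610.5 kJ/s
Outlet flows (mol/s): A 5.0625, B 64.875
Sensible, products 25→38.2 °C: 95.685 kJ/s
Q = ΔH = -2613.5 kJ/s = -2613.5 kW
Heat removed = 156810 kJ/min

Q_out = 157000 kJ/min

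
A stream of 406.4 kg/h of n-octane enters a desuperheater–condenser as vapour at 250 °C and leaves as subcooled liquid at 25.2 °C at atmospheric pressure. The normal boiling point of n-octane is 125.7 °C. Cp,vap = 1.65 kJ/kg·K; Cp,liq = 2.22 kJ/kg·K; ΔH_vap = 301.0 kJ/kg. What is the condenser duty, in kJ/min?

vapour 250→125.7 °C: -205.09 kJ/kg
condensation at 125.7 °C: -301 kJ/kg
liquid 125.7→25.2 °C: -223.11 kJ/kg
Δh = -205.09 + -301 + -223.11 = -729.2 kJ/kg
Q = ṁ·Δh = 406.4 kg/h × -729.2 kJ/kg = -296350 kJ/h
|Q| = 82.319 kW = 4939.1 kJ/min

Q_c = 4940 kJ/min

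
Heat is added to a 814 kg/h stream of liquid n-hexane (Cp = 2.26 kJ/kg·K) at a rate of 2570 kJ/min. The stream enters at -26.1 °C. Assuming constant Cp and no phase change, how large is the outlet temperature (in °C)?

Q = 2570 kJ/min = 154200 kJ/h
ΔT = Q/(ṁ·Cp) = 154200/(814×2.26) = 83.821 K
T_out = -26.1 + 83.821 = 57.721 °C

T_out = 57.7 °C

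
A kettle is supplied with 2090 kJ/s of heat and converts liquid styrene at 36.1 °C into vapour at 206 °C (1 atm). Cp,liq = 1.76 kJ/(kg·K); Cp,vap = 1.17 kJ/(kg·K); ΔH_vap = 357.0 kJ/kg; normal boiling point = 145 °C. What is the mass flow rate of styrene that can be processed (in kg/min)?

Δh = 1.76×(145−36.1) + 357.0 + 1.17×(206−145) = 620.03 kJ/kg
Q = 2090 kJ/s = 2090 kJ/s = 125400 kJ/min
ṁ = Q/Δh = 125400 / 620.03 = 202.25 kg/min

ṁ = 202 kg/min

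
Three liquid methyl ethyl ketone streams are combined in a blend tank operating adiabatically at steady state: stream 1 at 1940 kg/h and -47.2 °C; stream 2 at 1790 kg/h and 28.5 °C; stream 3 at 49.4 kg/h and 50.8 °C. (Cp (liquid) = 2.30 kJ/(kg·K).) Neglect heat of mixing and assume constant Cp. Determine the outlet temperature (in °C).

T_out = -10.1 °C

Energy balance with Q = 0: Σ ṁᵢCp,ᵢ(T_out − Tᵢ) = 0
Σ ṁᵢCp,ᵢTᵢ = 1940×2.30×-47.2 + 1790×2.30×28.5 + 49.4×2.30×50.8 = -87500
Σ ṁᵢCp,ᵢ = 1940×2.30 + 1790×2.30 + 49.4×2.30 = 8692.6
T_out = -87500 / 8692.6 = -10.066 °C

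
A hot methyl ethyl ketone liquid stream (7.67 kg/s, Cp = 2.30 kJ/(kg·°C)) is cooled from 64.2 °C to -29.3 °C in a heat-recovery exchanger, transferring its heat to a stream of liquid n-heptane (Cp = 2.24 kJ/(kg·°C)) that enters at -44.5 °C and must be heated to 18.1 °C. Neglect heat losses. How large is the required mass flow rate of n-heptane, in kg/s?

Heat released by hot stream: Q = 7.67 × 2.30 × (64.2 − -29.3) = 1649.4 kJ/s
Energy balance on cold side (adiabatic exchanger): Q = ṁ_c·Cp_c·(T_c,out − T_c,in)
ṁ_c = 1649.4 / [2.24 × (18.1 − -44.5)] = 11.763 kg/s

ṁ_c = 11.8 kg/s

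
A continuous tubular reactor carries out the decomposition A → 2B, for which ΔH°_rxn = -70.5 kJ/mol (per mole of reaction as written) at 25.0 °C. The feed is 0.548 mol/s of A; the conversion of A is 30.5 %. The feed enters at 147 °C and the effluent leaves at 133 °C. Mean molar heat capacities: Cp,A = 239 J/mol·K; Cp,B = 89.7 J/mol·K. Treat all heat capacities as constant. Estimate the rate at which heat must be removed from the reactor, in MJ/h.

Extent of reaction ξ = 0.305 × 0.548 = 0.16714 mol/s
Reaction term: ξ·ΔH°_rxn = 0.16714 × -70.5 = -11.783 kJ/s
Sensible, feed 147→25 °C: -15.979 kJ/s
Outlet flows (mol/s): A 0.38086, B 0.33428
Sensible, products 25→133 °C: 13.069 kJ/s
Q = ΔH = -14.693 kJ/s = -14.693 kW
Heat removed = 52.894 MJ/h

Q_out = 52.9 MJ/h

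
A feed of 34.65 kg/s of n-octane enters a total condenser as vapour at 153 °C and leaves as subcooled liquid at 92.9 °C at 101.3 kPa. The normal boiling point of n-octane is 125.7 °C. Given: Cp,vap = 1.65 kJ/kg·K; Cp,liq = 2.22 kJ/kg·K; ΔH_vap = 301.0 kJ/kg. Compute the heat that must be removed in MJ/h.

vapour 153→125.7 °C: -45.045 kJ/kg
condensation at 125.7 °C: -301 kJ/kg
liquid 125.7→92.9 °C: -72.816 kJ/kg
Δh = -45.045 + -301 + -72.816 = -418.86 kJ/kg
Q = ṁ·Δh = 34.65 kg/s × -418.86 kJ/kg = -14514 kJ/s
|Q| = 14514 kW = 52249 MJ/h

Q_c = 52200 MJ/h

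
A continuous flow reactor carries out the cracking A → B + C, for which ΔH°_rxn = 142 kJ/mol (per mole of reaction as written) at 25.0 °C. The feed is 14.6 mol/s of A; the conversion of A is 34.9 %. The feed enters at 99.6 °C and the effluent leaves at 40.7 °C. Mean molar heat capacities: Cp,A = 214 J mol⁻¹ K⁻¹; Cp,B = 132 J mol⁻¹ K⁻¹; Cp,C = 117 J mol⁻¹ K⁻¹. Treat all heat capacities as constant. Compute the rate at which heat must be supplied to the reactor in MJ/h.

Q_in = 1950 MJ/h

Extent of reaction ξ = 0.349 × 14.6 = 5.0954 mol/s
Reaction term: ξ·ΔH°_rxn = 5.0954 × 142 = 723.55 kJ/s
Sensible, feed 99.6→25 °C: -233.08 kJ/s
Outlet flows (mol/s): A 9.5046, B 5.0954, C 5.0954
Sensible, products 25→40.7 °C: 51.853 kJ/s
Q = ΔH = 542.32 kJ/s = 542.32 kW
Heat supplied = 1952.4 MJ/h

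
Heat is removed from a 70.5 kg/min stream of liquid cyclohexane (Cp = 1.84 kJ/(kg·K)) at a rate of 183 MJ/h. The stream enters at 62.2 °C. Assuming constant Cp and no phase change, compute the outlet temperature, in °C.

T_out = 38.7 °C

Q = 183 MJ/h = 3050 kJ/min
ΔT = Q/(ṁ·Cp) = 3050/(70.5×1.84) = 23.512 K
T_out = 62.2 − 23.512 = 38.688 °C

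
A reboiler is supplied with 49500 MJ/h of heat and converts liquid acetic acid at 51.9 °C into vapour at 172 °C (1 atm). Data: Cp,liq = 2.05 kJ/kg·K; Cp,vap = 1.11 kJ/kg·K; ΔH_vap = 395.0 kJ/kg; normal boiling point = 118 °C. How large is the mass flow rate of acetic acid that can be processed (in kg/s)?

Δh = 2.05×(118−51.9) + 395.0 + 1.11×(172−118) = 590.45 kJ/kg
Q = 49500 MJ/h = 13750 kJ/s = 13750 kJ/s
ṁ = Q/Δh = 13750 / 590.45 = 23.288 kg/s

ṁ = 23.3 kg/s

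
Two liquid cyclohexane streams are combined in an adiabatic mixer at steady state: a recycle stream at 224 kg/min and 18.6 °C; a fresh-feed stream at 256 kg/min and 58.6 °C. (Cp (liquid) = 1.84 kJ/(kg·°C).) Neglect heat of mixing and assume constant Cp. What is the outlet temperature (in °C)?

Energy balance with Q = 0: Σ ṁᵢCp,ᵢ(T_out − Tᵢ) = 0
T_out = Σ ṁᵢCp,ᵢTᵢ / Σ ṁᵢCp,ᵢ
      = 35269 / 883.2 = 39.933 °C

T_out = 39.9 °C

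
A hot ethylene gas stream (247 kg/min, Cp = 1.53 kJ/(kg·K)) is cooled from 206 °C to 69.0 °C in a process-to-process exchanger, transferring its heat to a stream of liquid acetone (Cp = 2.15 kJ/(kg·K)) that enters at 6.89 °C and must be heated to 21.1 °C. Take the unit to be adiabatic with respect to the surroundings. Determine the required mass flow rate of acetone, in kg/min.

ṁ_c = 1690 kg/min

Heat released by hot stream: Q = 247 × 1.53 × (206 − 69.0) = 51774 kJ/min
Energy balance on cold side (adiabatic exchanger): Q = ṁ_c·Cp_c·(T_c,out − T_c,in)
ṁ_c = 51774 / [2.15 × (21.1 − 6.89)] = 1694.6 kg/min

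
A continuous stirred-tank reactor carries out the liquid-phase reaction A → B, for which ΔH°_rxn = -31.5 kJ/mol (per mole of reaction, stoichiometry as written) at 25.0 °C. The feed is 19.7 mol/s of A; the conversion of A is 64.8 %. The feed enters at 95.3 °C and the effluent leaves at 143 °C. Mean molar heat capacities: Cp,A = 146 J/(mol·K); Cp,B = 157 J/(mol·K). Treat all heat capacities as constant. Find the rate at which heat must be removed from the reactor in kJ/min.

Q_out = 14900 kJ/min

Extent of reaction ξ = 0.648 × 19.7 = 12.766 mol/s
Reaction term: ξ·ΔH°_rxn = 12.766 × -31.5 = -402.12 kJ/s
Sensible, feed 95.3→25 °C: -202.2 kJ/s
Outlet flows (mol/s): A 6.9344, B 12.766
Sensible, products 25→143 °C: 355.96 kJ/s
Q = ΔH = -248.35 kJ/s = -248.35 kW
Heat removed = 14901 kJ/min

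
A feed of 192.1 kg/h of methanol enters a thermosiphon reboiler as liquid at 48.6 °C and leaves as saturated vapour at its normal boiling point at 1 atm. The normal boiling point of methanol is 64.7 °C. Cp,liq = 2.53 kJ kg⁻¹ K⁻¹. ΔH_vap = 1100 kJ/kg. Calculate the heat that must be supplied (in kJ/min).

Q = 3650 kJ/min

liquid 48.6→64.7 °C: 40.733 kJ/kg
vaporisation at 64.7 °C: 1100 kJ/kg
Δh = 40.733 + 1100 = 1140.7 kJ/kg
Q = ṁ·Δh = 192.1 kg/h × 1140.7 kJ/kg = 219130 kJ/h
|Q| = 60.871 kW = 3652.2 kJ/min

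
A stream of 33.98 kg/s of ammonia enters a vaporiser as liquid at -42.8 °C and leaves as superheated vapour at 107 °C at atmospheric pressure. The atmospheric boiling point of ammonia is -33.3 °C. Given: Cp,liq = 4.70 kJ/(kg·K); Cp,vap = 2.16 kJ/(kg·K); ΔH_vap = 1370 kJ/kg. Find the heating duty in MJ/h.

Q = 210000 MJ/h

liquid -42.8→-33.3 °C: 44.65 kJ/kg
vaporisation at -33.3 °C: 1370 kJ/kg
vapour -33.3→107 °C: 303.05 kJ/kg
Δh = 44.65 + 1370 + 303.05 = 1717.7 kJ/kg
Q = ṁ·Δh = 33.98 kg/s × 1717.7 kJ/kg = 58367 kJ/s
|Q| = 58367 kW = 210120 MJ/h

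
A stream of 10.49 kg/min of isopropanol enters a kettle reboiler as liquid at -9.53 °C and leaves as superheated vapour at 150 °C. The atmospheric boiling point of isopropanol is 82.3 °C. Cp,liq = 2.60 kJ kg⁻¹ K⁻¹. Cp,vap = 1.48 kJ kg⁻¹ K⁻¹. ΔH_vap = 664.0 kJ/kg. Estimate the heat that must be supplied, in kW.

liquid -9.53→82.3 °C: 238.76 kJ/kg
vaporisation at 82.3 °C: 664 kJ/kg
vapour 82.3→150 °C: 100.2 kJ/kg
Δh = 238.76 + 664 + 100.2 = 1003 kJ/kg
Q = ṁ·Δh = 10.49 kg/min × 1003 kJ/kg = 10521 kJ/min
|Q| = 175.35 kW

Q = 175 kW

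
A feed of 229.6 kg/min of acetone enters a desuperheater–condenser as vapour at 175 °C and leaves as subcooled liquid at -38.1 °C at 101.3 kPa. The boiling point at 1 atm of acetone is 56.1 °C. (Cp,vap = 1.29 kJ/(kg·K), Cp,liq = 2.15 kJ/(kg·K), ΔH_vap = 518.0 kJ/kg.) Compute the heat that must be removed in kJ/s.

vapour 175→56.1 °C: -153.38 kJ/kg
condensation at 56.1 °C: -518 kJ/kg
liquid 56.1→-38.1 °C: -202.53 kJ/kg
Δh = -153.38 + -518 + -202.53 = -873.91 kJ/kg
Q = ṁ·Δh = 229.6 kg/min × -873.91 kJ/kg = -200650 kJ/min
|Q| = 3344.2 kW

Q_c = 3340 kJ/s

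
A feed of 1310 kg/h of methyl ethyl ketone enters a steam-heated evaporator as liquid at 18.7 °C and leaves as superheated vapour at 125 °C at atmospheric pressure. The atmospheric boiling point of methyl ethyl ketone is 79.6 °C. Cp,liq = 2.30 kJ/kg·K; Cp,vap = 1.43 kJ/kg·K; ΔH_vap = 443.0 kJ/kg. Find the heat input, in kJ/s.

Q = 236 kJ/s

liquid 18.7→79.6 °C: 140.07 kJ/kg
vaporisation at 79.6 °C: 443 kJ/kg
vapour 79.6→125 °C: 64.922 kJ/kg
Δh = 140.07 + 443 + 64.922 = 647.99 kJ/kg
Q = ṁ·Δh = 1310 kg/h × 647.99 kJ/kg = 848870 kJ/h
|Q| = 235.8 kW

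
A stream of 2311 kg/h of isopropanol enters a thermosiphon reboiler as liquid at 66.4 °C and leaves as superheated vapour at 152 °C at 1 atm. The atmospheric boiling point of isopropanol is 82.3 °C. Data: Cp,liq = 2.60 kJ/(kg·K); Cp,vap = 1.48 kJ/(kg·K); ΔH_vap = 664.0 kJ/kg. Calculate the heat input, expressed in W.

Q = 519000 W

liquid 66.4→82.3 °C: 41.34 kJ/kg
vaporisation at 82.3 °C: 664 kJ/kg
vapour 82.3→152 °C: 103.16 kJ/kg
Δh = 41.34 + 664 + 103.16 = 808.5 kJ/kg
Q = ṁ·Δh = 2311 kg/h × 808.5 kJ/kg = 1.8684e+06 kJ/h
|Q| = 519.01 kW = 519010 W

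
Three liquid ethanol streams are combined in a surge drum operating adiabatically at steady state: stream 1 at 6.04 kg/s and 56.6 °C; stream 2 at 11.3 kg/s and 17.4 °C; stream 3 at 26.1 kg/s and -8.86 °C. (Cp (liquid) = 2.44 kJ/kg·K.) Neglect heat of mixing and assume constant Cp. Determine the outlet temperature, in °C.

T_out = 7.07 °C

No heat crosses the boundary, so H_out = H_in.
Σ ṁᵢCp,ᵢTᵢ = 6.04×2.44×56.6 + 11.3×2.44×17.4 + 26.1×2.44×-8.86 = 749.66
Σ ṁᵢCp,ᵢ = 6.04×2.44 + 11.3×2.44 + 26.1×2.44 = 105.99
T_out = 749.66 / 105.99 = 7.0727 °C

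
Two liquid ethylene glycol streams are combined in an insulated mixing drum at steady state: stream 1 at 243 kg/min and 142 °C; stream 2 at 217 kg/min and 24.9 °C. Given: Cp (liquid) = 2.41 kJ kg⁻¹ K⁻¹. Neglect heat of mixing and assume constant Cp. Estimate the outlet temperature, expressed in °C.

T_out = 86.8 °C

Adiabatic, steady state ⇒ Σ ṁᵢCp,ᵢ(T_out − Tᵢ) = 0
Σ ṁᵢCp,ᵢTᵢ = 243×2.41×142 + 217×2.41×24.9 = 96181
Σ ṁᵢCp,ᵢ = 243×2.41 + 217×2.41 = 1108.6
T_out = 96181 / 1108.6 = 86.759 °C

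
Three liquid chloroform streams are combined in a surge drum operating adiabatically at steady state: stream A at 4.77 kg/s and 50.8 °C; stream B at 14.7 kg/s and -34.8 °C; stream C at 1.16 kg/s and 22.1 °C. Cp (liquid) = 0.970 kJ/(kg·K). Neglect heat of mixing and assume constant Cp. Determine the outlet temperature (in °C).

T_out = -11.8 °C

Adiabatic, steady state ⇒ Σ ṁᵢCp,ᵢ(T_out − Tᵢ) = 0
T_out = Σ ṁᵢCp,ᵢTᵢ / Σ ṁᵢCp,ᵢ
      = -236.3 / 20.011 = -11.808 °C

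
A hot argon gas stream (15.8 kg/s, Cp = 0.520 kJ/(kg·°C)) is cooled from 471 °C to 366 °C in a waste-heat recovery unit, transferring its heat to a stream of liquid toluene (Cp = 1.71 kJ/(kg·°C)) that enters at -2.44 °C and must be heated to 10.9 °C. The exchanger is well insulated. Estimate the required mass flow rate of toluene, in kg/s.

ṁ_c = 37.8 kg/s

Heat released by hot stream: Q = 15.8 × 0.520 × (471 − 366) = 862.68 kJ/s
Energy balance on cold side (adiabatic exchanger): Q = ṁ_c·Cp_c·(T_c,out − T_c,in)
ṁ_c = 862.68 / [1.71 × (10.9 − -2.44)] = 37.818 kg/s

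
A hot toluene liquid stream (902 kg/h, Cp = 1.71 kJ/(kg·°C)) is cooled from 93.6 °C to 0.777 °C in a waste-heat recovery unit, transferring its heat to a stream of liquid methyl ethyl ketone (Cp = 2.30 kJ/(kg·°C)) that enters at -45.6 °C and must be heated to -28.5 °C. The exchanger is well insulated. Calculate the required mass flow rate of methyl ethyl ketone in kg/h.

ṁ_c = 3640 kg/h

Heat released by hot stream: Q = 902 × 1.71 × (93.6 − 0.777) = 143170 kJ/h
Energy balance on cold side (adiabatic exchanger): Q = ṁ_c·Cp_c·(T_c,out − T_c,in)
ṁ_c = 143170 / [2.30 × (-28.5 − -45.6)] = 3640.3 kg/h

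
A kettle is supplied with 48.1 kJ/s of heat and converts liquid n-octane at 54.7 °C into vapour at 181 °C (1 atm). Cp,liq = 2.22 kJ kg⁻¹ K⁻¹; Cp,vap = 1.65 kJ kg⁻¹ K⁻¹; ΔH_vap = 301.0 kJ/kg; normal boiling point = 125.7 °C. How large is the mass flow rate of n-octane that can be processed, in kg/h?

ṁ = 315 kg/h

Δh = 2.22×(125.7−54.7) + 301.0 + 1.65×(181−125.7) = 549.87 kJ/kg
Q = 48.1 kJ/s = 48.1 kJ/s = 173160 kJ/h
ṁ = Q/Δh = 173160 / 549.87 = 314.91 kg/h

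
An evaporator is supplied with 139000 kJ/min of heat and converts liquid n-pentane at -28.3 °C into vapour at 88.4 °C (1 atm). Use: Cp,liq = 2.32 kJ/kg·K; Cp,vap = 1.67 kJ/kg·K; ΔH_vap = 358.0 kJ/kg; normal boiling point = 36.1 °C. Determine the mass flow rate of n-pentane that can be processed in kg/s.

ṁ = 3.90 kg/s

Δh = 2.32×(36.1−-28.3) + 358.0 + 1.67×(88.4−36.1) = 594.75 kJ/kg
Q = 139000 kJ/min = 2316.7 kJ/s = 2316.7 kJ/s
ṁ = Q/Δh = 2316.7 / 594.75 = 3.8952 kg/s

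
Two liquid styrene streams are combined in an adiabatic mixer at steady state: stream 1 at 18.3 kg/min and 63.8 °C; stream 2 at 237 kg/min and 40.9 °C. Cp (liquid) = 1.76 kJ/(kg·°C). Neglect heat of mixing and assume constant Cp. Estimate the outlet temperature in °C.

Energy balance with Q = 0: Σ ṁᵢCp,ᵢ(T_out − Tᵢ) = 0
T_out = Σ ṁᵢCp,ᵢTᵢ / Σ ṁᵢCp,ᵢ
      = 19115 / 449.33 = 42.541 °C

T_out = 42.5 °C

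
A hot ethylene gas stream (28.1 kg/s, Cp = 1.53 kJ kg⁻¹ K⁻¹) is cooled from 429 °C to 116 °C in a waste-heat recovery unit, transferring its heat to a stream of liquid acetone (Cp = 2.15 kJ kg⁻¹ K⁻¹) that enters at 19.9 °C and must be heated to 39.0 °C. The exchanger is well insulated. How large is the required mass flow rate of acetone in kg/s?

ṁ_c = 328 kg/s

Heat released by hot stream: Q = 28.1 × 1.53 × (429 − 116) = 13457 kJ/s
Energy balance on cold side (adiabatic exchanger): Q = ṁ_c·Cp_c·(T_c,out − T_c,in)
ṁ_c = 13457 / [2.15 × (39.0 − 19.9)] = 327.7 kg/s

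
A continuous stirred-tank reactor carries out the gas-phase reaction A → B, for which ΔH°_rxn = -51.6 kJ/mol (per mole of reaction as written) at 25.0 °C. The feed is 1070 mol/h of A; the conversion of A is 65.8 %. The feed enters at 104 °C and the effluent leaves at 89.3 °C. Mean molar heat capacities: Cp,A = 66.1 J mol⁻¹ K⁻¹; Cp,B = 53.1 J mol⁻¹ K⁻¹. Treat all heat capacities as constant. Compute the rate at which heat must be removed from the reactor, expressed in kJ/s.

Q_out = 10.5 kJ/s

Extent of reaction ξ = 0.658 × 1070 = 704.06 mol/h
Reaction term: ξ·ΔH°_rxn = 704.06 × -51.6 = -36329 kJ/h
Sensible, feed 104→25 °C: -5587.4 kJ/h
Outlet flows (mol/h): A 365.94, B 704.06
Sensible, products 25→89.3 °C: 3959.2 kJ/h
Q = ΔH = -37958 kJ/h = -10.544 kW
Heat removed = 10.544 kJ/s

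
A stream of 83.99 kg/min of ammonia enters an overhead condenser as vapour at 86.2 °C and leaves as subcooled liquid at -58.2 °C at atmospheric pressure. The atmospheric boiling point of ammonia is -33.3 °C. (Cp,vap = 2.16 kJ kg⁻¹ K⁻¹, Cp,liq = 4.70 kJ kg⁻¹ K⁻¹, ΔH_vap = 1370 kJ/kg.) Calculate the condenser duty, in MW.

Q_c = 2.44 MW

vapour 86.2→-33.3 °C: -258.12 kJ/kg
condensation at -33.3 °C: -1370 kJ/kg
liquid -33.3→-58.2 °C: -117.03 kJ/kg
Δh = -258.12 + -1370 + -117.03 = -1745.2 kJ/kg
Q = ṁ·Δh = 83.99 kg/min × -1745.2 kJ/kg = -146580 kJ/min
|Q| = 2442.9 kW = 2.4429 MW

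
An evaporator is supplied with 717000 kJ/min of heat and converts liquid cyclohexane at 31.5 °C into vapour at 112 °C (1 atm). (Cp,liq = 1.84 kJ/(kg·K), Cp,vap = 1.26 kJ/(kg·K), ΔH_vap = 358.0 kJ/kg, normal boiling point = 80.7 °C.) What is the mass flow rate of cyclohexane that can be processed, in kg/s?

Δh = 1.84×(80.7−31.5) + 358.0 + 1.26×(112−80.7) = 487.97 kJ/kg
Q = 717000 kJ/min = 11950 kJ/s = 11950 kJ/s
ṁ = Q/Δh = 11950 / 487.97 = 24.489 kg/s

ṁ = 24.5 kg/s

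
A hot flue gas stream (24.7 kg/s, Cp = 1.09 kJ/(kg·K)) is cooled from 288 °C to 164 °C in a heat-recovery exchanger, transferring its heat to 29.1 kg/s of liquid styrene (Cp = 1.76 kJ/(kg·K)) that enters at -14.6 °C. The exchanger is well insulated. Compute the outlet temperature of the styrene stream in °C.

Heat released by hot stream: Q = 24.7 × 1.09 × (288 − 164) = 3338.5 kJ/s
Energy balance on cold side (adiabatic exchanger): Q = ṁ_c·Cp_c·(T_c,out − T_c,in)
T_c,out = -14.6 + 3338.5/(29.1 × 1.76) = 50.584 °C

T_c,out = 50.6 °C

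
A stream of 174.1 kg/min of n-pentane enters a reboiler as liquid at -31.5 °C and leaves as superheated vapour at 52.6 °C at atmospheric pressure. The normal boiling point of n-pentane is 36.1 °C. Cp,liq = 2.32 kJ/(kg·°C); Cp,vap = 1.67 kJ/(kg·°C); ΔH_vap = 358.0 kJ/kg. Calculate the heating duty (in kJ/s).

Q = 1570 kJ/s

liquid -31.5→36.1 °C: 156.83 kJ/kg
vaporisation at 36.1 °C: 358 kJ/kg
vapour 36.1→52.6 °C: 27.555 kJ/kg
Δh = 156.83 + 358 + 27.555 = 542.39 kJ/kg
Q = ṁ·Δh = 174.1 kg/min × 542.39 kJ/kg = 94430 kJ/min
|Q| = 1573.8 kW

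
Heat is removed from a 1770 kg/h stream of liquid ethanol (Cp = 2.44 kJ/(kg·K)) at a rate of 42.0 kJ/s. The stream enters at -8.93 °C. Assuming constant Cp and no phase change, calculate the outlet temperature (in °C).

T_out = -43.9 °C

Q = 42.0 kJ/s = 151200 kJ/h
ΔT = Q/(ṁ·Cp) = 151200/(1770×2.44) = 35.01 K
T_out = -8.93 − 35.01 = -43.94 °C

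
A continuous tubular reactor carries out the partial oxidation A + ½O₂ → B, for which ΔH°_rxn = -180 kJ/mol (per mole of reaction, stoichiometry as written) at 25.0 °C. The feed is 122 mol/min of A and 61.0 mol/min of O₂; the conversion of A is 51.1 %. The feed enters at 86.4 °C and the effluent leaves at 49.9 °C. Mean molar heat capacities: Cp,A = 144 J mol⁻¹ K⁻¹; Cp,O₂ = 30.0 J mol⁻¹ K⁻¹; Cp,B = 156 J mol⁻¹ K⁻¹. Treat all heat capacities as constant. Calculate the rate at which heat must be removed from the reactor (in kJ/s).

Extent of reaction ξ = 0.511 × 122 = 62.342 mol/min
Reaction term: ξ·ΔH°_rxn = 62.342 × -180 = -11222 kJ/min
Sensible, feed 86.4→25 °C: -1191 kJ/min
Outlet flows (mol/min): A 59.658, O₂ 29.829, B 62.342
Sensible, products 25→49.9 °C: 478.35 kJ/min
Q = ΔH = -11934 kJ/min = -198.9 kW
Heat removed = 198.9 kJ/s

Q_out = 199 kJ/s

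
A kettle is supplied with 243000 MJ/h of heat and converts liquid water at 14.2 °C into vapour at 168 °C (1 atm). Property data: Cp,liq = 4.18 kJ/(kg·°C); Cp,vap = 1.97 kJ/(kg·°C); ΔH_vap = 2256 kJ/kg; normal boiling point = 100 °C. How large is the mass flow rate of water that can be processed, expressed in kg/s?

ṁ = 24.6 kg/s

Δh = 4.18×(100−14.2) + 2256 + 1.97×(168−100) = 2748.6 kJ/kg
Q = 243000 MJ/h = 67500 kJ/s = 67500 kJ/s
ṁ = Q/Δh = 67500 / 2748.6 = 24.558 kg/s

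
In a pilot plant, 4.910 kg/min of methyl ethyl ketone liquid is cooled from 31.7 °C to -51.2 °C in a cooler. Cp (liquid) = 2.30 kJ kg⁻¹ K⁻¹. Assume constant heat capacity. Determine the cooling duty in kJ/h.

Q = ṁ·Cp·ΔT = 4.910 × 2.30 × (-51.2 − 31.7) = -936.19 kJ/min
Converting: 936.19 / 60 s = 15.603 kW
Cooling duty = 56171 kJ/h

Q_c = 56200 kJ/h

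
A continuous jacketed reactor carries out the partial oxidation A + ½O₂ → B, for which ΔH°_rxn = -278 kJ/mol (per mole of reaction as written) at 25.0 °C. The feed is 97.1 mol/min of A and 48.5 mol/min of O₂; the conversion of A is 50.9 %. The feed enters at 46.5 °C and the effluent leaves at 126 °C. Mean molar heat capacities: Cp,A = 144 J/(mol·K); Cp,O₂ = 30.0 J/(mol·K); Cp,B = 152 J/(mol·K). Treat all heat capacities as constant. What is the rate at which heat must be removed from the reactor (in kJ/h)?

Extent of reaction ξ = 0.509 × 97.1 = 49.424 mol/min
Reaction term: ξ·ΔH°_rxn = 49.424 × -278 = -13740 kJ/min
Sensible, feed 46.5→25 °C: -331.9 kJ/min
Outlet flows (mol/min): A 47.676, O₂ 23.788, B 49.424
Sensible, products 25→126 °C: 1524.2 kJ/min
Q = ΔH = -12548 kJ/min = -209.13 kW
Heat removed = 752850 kJ/h

Q_out = 753000 kJ/h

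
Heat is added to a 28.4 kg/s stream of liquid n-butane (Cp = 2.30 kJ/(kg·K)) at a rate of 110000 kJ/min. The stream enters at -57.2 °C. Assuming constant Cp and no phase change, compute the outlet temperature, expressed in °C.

T_out = -29.1 °C

Q = 110000 kJ/min = 1833.3 kJ/s
ΔT = Q/(ṁ·Cp) = 1833.3/(28.4×2.30) = 28.067 K
T_out = -57.2 + 28.067 = -29.133 °C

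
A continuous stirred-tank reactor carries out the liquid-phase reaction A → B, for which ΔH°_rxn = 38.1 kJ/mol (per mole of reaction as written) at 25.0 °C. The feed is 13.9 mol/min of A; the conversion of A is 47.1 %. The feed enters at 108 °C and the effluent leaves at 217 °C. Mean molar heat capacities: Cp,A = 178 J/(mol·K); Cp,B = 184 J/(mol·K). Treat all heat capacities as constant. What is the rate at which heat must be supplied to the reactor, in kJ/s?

Extent of reaction ξ = 0.471 × 13.9 = 6.5469 mol/min
Reaction term: ξ·ΔH°_rxn = 6.5469 × 38.1 = 249.44 kJ/min
Sensible, feed 108→25 °C: -205.36 kJ/min
Outlet flows (mol/min): A 7.3531, B 6.5469
Sensible, products 25→217 °C: 482.59 kJ/min
Q = ΔH = 526.67 kJ/min = 8.7778 kW
Heat supplied = 8.7778 kJ/s

Q_in = 8.78 kJ/s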